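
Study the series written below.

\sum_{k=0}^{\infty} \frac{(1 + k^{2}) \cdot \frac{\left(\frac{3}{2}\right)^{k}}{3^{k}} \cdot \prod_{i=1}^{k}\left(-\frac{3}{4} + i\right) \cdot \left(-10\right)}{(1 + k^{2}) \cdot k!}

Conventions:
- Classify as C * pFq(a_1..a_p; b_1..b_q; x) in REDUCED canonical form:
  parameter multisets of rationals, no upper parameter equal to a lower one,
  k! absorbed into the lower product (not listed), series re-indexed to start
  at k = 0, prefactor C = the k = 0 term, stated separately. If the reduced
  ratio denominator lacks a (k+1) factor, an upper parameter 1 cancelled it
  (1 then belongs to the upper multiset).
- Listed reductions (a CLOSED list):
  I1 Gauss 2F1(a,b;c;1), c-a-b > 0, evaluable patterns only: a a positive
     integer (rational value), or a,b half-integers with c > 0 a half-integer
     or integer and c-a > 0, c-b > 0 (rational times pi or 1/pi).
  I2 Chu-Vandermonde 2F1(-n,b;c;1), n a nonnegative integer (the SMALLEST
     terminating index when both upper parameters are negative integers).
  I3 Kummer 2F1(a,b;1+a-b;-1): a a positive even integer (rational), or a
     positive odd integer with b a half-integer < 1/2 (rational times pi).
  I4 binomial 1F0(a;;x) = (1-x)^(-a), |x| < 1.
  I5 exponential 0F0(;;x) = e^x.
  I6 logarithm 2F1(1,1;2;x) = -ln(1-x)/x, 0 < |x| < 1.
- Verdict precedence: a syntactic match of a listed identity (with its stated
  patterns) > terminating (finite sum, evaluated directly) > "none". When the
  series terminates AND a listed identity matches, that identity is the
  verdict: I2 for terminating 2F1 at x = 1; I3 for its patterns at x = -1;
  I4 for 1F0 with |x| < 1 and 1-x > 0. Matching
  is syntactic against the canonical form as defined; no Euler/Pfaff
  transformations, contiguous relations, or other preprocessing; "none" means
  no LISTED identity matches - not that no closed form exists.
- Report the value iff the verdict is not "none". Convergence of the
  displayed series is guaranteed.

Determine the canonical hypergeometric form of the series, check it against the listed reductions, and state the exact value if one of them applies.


Classification (C = -10): 1F0 with upper {\frac{1}{4}}, lower {-}, argument x = \frac{1}{2}. Verdict: this is the binomial series (I4) (the 1F0 binomial series: exponent -1/4, x = \frac{1}{2}). Its exact value is \left(-10\right) \cdot \left(\frac{1}{2}\right)^{-\frac{1}{4}}.

Key step: t_0 being -10, the two k-th powers (prefactor -10) combine into one argument.
Adjacent-term ratio: r(k) = \frac{1}{2} * (k+\frac{1}{4}) / [(k+1)] - poly over poly, x = \frac{1}{2} from leading terms; C = -10 at k = 0.


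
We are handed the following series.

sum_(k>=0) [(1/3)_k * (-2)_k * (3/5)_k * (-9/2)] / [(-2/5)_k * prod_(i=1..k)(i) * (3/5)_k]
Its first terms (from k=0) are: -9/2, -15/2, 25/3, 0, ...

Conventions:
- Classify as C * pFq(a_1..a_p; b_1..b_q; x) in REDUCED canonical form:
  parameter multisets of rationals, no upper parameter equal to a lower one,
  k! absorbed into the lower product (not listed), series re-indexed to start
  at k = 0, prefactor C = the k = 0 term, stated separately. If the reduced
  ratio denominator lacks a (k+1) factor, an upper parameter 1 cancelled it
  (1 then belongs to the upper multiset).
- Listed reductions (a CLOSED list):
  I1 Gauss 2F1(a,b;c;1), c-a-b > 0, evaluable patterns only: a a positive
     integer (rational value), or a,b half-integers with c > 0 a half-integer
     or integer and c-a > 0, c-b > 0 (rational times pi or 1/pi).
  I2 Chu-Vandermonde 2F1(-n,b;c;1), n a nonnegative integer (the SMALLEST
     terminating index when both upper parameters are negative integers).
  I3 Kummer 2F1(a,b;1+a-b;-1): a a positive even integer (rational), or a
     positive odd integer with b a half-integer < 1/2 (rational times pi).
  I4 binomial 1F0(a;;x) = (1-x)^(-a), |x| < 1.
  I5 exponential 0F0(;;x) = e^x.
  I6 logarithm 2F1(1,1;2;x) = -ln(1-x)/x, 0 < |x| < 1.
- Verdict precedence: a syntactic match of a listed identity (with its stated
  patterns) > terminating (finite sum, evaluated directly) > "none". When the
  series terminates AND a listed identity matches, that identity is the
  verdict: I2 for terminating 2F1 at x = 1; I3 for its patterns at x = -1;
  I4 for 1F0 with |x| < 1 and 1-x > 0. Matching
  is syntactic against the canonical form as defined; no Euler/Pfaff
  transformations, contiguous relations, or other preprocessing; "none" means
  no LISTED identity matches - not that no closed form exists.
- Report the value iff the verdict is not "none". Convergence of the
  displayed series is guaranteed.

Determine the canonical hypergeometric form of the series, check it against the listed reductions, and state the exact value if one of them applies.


Canonical form: C = -9/2 times 2F1 with upper {-2, 1/3}, lower {-2/5}, x = 1. Verdict at x = 1: the Chu-Vandermonde identity I2 matches (terminating 2F1 at x = 1 with n = 2, b = 1/3, c = -2/5). Sum: -11/3.

Key step: x = 1 and the product of the first k integers (prefactor -9/2) is k!.
Consecutive-term ratio: r(k) = 1 * (k-2) (k+1/3) / [(k-2/5) (k+1)] - rational in k. x = 1; t_0 = -9/2; negate the roots.


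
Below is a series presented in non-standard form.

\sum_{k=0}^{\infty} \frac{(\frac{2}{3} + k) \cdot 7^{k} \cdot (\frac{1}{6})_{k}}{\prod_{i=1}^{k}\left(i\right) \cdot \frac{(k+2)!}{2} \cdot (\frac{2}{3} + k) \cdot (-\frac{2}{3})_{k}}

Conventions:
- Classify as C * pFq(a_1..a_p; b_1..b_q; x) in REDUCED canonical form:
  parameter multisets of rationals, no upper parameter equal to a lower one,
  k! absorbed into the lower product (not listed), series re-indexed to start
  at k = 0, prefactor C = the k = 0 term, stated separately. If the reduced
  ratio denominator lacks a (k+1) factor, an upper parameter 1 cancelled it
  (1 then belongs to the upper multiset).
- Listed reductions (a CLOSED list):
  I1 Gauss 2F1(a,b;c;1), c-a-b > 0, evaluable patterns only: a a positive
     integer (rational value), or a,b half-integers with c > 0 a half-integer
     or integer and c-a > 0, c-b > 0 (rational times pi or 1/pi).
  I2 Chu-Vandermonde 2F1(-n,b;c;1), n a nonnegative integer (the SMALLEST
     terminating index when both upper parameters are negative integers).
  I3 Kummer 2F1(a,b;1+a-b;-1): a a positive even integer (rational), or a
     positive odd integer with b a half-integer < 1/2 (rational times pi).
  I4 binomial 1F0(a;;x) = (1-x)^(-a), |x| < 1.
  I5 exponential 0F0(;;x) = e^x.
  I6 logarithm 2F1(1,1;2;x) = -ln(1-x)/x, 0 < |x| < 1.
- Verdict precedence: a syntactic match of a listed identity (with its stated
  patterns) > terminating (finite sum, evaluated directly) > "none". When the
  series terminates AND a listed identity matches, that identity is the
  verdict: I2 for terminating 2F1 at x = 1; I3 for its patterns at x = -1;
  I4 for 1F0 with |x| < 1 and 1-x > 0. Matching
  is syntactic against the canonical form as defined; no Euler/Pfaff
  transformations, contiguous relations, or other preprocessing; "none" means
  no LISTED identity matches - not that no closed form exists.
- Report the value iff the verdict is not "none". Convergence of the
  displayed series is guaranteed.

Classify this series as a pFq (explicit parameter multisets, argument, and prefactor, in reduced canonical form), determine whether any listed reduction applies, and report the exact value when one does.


Classification (C = 1): 1F2 with upper {\frac{1}{6}}, lower {-\frac{2}{3}, 3}, argument x = 7. Verdict: none here - no I1-I6 shape fits x = 7 with lower {-\frac{2}{3}, 3}.

First insight: t_0 being 1, striking the common factor k + 2/3 reduces the term (prefactor 1).
Term ratio: r(k) = 7 * (k+\frac{1}{6}) / [(k-\frac{2}{3}) (k+3) (k+1)] ; factor over Q: parameters, x = 7, and C = 1.


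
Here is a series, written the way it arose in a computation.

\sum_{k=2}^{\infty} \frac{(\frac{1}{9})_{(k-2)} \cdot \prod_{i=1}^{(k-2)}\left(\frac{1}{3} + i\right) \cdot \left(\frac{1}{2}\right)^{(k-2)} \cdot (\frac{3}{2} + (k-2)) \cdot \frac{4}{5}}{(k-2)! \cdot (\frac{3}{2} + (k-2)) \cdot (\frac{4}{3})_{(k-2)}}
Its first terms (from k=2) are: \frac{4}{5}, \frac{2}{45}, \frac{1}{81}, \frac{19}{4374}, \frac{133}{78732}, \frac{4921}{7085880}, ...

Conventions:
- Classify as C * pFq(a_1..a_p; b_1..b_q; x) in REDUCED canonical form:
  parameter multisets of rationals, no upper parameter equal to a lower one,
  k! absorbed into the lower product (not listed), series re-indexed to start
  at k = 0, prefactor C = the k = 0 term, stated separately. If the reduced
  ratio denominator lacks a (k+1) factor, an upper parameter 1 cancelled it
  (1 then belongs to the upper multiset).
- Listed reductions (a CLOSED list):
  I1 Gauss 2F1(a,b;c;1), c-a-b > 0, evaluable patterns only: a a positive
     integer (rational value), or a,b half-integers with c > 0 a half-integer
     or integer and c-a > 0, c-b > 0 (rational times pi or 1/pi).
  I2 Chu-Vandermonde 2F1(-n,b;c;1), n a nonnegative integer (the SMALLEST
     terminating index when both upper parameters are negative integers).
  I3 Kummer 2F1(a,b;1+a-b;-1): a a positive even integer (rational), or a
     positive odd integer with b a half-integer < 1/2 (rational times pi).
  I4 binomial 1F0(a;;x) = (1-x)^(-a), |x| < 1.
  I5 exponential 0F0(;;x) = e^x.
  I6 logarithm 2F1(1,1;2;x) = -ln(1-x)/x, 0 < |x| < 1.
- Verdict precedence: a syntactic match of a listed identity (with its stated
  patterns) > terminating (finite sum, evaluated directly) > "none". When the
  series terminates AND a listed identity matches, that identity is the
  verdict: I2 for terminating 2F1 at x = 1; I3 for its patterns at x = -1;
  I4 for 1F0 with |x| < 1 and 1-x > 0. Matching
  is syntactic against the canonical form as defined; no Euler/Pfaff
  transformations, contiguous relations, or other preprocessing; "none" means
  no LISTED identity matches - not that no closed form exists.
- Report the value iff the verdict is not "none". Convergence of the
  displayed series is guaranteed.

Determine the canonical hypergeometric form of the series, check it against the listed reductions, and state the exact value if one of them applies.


This is \frac{4}{5} * 1F0(\frac{1}{9}; -; \frac{1}{2}) in reduced canonical form. Verdict: the I4 binomial reduction fires (the 1F0 binomial series: exponent -1/9, x = \frac{1}{2}). Hence: \frac{4}{5} \cdot \left(\frac{1}{2}\right)^{-\frac{1}{9}}.

The tell: x = \frac{1}{2} and the running product (prefactor 4/5) telescopes to a rising factorial.
Step ratio: r(k) = \frac{1}{2} * (k+\frac{1}{9}) / [(k+1)] - rational in k. x = \frac{1}{2}; t_0 = \frac{4}{5}; negate the roots.


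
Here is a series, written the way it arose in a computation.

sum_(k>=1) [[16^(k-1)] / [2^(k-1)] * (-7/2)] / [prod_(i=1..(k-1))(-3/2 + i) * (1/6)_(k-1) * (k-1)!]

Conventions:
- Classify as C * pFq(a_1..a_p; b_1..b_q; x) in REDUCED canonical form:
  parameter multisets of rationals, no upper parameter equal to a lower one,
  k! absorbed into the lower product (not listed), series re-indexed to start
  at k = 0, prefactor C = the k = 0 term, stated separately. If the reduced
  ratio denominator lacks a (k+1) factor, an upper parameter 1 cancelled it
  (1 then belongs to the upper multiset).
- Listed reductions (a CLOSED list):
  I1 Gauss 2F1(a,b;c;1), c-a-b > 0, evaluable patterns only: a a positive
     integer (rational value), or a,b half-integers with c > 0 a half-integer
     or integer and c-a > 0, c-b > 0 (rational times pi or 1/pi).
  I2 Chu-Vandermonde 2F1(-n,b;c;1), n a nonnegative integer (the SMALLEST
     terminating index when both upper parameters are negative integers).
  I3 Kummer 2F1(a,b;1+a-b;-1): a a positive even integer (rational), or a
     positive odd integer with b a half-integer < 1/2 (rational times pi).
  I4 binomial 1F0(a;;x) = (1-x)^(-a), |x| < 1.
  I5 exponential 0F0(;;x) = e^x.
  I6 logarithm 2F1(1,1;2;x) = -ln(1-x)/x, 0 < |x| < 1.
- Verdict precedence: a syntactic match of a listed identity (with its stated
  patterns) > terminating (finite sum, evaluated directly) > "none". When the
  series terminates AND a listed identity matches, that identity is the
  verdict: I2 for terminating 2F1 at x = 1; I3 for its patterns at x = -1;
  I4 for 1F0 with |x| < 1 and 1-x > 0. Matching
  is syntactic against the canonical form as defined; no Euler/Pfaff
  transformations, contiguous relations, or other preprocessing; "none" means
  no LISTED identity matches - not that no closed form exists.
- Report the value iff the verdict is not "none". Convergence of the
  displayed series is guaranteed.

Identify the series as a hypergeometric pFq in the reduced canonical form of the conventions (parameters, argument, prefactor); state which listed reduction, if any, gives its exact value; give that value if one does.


Prefactor -7/2, argument 8: 0F2 with upper {-} over lower {-1/2, 1/6}. Verdict: none - at argument 8 the multisets {-} ; {-1/2, 1/6} match no listed identity.

Structural cue: with t_0 = -7/2, the two k-th powers (C = -7/2) combine into one argument.
Ratio: r(k) = 8 * 1 / [(k-1/2) (k+1/6) (k+1)] - rational in k. x = 8; t_0 = -7/2; negate the roots.


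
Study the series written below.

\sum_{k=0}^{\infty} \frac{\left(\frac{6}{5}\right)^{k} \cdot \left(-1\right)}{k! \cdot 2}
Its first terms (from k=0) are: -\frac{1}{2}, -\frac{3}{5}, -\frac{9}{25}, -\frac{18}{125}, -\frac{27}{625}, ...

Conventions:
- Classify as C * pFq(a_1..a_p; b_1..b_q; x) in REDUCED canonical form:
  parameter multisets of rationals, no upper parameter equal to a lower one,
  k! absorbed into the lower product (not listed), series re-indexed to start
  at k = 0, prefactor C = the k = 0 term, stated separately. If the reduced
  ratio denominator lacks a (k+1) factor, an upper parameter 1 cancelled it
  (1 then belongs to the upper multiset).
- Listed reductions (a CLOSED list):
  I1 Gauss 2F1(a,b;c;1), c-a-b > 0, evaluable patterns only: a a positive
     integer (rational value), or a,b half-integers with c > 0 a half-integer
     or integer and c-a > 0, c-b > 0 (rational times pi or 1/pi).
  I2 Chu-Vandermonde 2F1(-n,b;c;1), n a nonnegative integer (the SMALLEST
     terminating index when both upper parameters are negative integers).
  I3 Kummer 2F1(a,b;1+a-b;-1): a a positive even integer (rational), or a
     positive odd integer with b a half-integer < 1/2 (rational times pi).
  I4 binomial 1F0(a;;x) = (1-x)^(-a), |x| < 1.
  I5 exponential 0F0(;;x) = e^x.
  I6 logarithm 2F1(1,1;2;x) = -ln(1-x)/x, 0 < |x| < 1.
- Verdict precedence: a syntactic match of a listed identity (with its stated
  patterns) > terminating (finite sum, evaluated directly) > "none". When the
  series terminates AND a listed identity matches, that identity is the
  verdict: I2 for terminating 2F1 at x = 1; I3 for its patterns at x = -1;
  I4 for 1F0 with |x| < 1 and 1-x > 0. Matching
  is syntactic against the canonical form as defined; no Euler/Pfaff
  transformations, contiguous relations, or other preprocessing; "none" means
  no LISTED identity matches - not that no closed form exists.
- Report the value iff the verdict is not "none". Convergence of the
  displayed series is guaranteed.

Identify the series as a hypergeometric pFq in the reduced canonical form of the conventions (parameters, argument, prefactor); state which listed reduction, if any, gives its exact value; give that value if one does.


With C = -\frac{1}{2}: the canonical form is 0F0(-; -; \frac{6}{5}). Verdict: the exponential series (I5) applies (the 0F0 exponential series at x = \frac{6}{5}). Exact value: \left(-\frac{1}{2}\right) \cdot e^{\frac{6}{5}}.

The tell: t_0 = -\frac{1}{2} here, and the constant factors (C = -1/2) combine into one prefactor.
Step ratio: r(k) = \frac{6}{5} * 1 / [(k+1)] - rational; roots negated = parameters, x = \frac{6}{5}, C = -\frac{1}{2}.


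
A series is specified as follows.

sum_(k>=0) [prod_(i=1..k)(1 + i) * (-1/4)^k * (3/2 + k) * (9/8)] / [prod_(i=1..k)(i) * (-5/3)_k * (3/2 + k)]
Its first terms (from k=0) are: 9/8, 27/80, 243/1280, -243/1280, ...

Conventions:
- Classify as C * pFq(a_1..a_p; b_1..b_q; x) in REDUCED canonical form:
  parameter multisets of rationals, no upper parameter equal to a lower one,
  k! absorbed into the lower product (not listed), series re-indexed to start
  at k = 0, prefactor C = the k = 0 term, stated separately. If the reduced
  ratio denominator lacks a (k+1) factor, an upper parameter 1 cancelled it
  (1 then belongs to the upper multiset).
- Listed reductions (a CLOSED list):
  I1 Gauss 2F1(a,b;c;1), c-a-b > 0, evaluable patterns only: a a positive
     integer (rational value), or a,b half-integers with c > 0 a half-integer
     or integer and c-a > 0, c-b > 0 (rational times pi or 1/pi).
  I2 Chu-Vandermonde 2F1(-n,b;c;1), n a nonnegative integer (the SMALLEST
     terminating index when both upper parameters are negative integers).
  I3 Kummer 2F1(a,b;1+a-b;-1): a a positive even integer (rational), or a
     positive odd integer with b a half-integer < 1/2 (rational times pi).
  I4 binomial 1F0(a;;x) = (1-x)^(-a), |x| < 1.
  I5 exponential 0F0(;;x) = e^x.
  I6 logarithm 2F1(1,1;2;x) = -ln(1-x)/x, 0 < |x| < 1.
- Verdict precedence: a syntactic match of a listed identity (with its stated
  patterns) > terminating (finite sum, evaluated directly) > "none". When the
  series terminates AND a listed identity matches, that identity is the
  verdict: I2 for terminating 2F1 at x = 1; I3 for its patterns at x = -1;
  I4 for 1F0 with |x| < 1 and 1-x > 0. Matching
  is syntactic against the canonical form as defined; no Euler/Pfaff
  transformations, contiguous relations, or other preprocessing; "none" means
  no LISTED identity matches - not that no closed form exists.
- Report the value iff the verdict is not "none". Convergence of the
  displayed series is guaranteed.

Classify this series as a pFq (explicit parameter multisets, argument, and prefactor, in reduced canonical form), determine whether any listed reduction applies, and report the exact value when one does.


Classification (C = 9/8): 1F1 with upper {2}, lower {-5/3}, argument x = -1/4. Verdict: none. No listed pattern accepts 1F1(2; -5/3; -1/4).

The tell: x = (-1/4) and the product of the first k integers (C = 9/8) is k!.
Ratio: r(k) = (-1/4) * (k+2) / [(k-5/3) (k+1)] - poly over poly, x = (-1/4) from leading terms; C = 9/8 at k = 0.


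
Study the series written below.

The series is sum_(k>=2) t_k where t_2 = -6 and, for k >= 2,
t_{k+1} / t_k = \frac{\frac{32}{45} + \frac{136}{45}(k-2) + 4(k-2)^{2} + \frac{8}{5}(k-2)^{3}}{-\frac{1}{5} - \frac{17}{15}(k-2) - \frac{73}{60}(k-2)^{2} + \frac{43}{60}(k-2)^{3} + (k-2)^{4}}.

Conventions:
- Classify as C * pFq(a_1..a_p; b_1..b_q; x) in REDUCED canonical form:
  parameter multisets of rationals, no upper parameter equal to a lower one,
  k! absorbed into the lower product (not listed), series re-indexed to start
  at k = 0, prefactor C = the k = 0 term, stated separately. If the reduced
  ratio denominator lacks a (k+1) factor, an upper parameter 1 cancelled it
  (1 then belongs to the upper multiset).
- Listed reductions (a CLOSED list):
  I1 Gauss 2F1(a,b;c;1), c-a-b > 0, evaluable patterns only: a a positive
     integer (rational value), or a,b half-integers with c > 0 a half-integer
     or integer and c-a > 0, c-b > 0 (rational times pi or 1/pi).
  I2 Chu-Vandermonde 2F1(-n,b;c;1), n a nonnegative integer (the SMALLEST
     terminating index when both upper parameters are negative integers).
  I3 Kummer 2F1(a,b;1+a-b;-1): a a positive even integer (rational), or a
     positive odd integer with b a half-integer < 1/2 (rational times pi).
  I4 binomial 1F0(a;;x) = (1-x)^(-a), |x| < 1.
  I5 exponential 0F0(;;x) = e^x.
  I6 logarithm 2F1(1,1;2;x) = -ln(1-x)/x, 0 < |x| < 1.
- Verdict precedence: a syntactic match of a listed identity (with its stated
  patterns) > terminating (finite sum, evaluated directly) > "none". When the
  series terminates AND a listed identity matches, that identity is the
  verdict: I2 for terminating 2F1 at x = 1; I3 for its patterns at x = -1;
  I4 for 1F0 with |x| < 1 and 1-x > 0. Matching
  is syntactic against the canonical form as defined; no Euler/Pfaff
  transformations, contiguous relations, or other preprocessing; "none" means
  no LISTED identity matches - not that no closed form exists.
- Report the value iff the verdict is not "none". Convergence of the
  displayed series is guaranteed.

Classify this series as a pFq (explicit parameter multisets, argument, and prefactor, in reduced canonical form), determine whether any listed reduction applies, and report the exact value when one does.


Prefactor -6, argument \frac{8}{5}: 2F2 with upper {\frac{1}{2}, \frac{4}{3}} over lower {-\frac{6}{5}, \frac{1}{4}}. Verdict: no listed reduction: x = \frac{8}{5} and upper {\frac{1}{2}, \frac{4}{3}} fail every I1-I6 pattern.

Key observation: with t_0 = -6, the expanded ratio factors over Q; prefactor -6, roots give parameters.
Term ratio: r(k) = \frac{8}{5} * (k+\frac{1}{2}) (k+\frac{4}{3}) / [(k-\frac{6}{5}) (k+\frac{1}{4}) (k+1)] ; factor over Q: parameters, x = \frac{8}{5}, and C = -6.


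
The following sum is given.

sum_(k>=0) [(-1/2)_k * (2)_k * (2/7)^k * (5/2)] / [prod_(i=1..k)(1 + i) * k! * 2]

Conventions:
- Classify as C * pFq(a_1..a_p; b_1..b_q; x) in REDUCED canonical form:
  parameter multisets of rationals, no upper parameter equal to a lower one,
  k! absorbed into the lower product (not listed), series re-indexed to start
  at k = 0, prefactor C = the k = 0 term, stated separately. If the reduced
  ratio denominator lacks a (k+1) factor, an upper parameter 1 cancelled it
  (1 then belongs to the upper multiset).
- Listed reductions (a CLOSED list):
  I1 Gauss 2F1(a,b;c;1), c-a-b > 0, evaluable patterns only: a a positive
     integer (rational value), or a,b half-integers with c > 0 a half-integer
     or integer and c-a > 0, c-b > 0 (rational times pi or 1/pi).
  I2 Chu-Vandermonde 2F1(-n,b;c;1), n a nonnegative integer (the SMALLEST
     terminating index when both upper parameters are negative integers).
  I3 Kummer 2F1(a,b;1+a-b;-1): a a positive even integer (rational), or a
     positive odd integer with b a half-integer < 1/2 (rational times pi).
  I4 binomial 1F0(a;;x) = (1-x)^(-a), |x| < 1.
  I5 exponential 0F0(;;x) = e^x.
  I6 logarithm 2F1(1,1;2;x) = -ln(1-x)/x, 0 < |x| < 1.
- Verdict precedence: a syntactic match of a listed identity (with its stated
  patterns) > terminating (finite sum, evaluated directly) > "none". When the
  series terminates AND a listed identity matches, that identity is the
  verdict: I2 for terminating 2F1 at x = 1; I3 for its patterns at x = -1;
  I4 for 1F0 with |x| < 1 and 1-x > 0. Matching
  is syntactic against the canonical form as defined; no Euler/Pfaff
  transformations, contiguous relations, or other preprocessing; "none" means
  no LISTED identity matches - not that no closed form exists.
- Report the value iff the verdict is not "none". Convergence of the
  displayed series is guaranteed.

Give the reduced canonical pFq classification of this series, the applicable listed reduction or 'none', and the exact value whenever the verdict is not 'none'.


Key observation: from the first term 5/4: the lower running product (C = 5/4) is a rising factorial.
Step ratio: r(k) = (2/7) * (k-1/2) / [(k+1)] - rational in k. x = (2/7); t_0 = 5/4; negate the roots.

Canonical form: C = 5/4 times 1F0 with upper {-1/2}, lower {-}, x = 2/7. Verdict: the I4 binomial reduction applies (the 1F0 binomial series: exponent 1/2, x = 2/7). Sum: (5/4) * (5/7)^(1/2).


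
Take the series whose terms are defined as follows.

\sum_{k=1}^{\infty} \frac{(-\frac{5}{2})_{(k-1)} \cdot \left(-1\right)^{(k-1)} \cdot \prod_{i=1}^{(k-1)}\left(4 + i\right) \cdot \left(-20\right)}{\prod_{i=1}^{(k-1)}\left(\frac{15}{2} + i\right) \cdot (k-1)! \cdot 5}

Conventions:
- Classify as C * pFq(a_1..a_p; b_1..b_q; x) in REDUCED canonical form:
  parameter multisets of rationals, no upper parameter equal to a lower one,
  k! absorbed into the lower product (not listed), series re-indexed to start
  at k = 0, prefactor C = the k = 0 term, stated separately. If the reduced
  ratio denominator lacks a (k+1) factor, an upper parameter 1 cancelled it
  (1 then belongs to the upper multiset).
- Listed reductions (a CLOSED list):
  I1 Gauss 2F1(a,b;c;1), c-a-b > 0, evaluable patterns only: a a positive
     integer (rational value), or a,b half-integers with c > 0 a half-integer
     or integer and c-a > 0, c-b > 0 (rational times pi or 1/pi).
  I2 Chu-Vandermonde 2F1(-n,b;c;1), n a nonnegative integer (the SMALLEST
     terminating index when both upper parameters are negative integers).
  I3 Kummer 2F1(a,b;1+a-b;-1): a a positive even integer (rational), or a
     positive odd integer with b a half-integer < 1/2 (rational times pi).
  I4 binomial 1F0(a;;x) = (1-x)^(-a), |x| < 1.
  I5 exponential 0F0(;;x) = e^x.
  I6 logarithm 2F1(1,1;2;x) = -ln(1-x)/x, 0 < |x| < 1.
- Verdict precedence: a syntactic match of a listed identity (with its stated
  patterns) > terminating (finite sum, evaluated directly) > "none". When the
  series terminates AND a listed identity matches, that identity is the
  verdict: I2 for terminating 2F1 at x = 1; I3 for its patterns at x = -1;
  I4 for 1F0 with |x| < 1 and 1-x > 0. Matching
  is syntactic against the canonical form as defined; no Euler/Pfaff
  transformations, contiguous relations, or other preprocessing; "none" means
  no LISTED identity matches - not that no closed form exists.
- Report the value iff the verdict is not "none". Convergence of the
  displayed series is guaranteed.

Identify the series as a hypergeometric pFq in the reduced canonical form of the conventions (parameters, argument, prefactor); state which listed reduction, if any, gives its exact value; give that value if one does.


Classification (C = -4): 2F1 with upper {-\frac{5}{2}, 5}, lower {\frac{17}{2}}, argument x = -1. Verdict: this is the Kummer evaluation I3 (x = -1; c = \frac{17}{2} equals 1+a-b for upper {-\frac{5}{2}, 5}: listed pattern). Sum: \left(-\frac{135135}{32768}\right) \cdot \pi.

Structural cue: t_0 being -4, the constant factors (prefactor -4) combine into one prefactor.
Step ratio: r(k) = -1 * (k-\frac{5}{2}) (k+5) / [(k+\frac{17}{2}) (k+1)] - rational in k, leading ratio -1; with t_0 = -4, classification follows.


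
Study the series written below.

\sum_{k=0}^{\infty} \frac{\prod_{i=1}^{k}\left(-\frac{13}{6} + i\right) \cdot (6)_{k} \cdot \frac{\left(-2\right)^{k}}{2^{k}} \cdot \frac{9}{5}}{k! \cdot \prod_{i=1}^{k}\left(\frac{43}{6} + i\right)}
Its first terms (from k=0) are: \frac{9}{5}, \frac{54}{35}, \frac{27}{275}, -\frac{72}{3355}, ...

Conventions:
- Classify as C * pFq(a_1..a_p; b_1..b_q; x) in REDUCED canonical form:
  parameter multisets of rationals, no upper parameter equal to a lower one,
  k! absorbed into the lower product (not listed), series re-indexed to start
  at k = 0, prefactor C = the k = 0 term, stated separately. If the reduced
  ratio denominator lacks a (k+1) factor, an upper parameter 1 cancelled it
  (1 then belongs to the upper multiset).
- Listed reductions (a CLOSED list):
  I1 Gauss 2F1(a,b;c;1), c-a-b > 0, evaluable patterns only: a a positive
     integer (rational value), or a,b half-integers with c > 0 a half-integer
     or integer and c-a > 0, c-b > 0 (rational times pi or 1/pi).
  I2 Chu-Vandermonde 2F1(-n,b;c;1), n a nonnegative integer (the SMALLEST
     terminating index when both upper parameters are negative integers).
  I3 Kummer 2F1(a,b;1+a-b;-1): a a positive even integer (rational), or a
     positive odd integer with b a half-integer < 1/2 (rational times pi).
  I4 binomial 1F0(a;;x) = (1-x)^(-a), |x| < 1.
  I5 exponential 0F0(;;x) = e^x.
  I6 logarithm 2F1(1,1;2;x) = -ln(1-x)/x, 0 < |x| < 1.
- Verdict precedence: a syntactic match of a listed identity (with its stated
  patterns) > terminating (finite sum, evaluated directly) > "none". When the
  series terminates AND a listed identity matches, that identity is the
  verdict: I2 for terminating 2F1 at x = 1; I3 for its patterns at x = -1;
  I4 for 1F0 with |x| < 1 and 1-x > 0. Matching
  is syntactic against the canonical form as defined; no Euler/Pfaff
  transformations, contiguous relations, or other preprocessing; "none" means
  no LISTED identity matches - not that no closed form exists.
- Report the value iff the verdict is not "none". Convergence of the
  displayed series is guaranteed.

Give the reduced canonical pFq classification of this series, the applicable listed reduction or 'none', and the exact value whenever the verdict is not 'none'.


At argument -1: a 2F1 with upper {-\frac{7}{6}, 6}, lower {\frac{49}{6}}, scaled by C = \frac{9}{5}. Verdict (x = -1): the Kummer evaluation I3 applies (x = -1; c = \frac{49}{6} equals 1+a-b for upper {-\frac{7}{6}, 6}: listed pattern). Exact value: \frac{49321}{14400}.

Key observation: t_0 being \frac{9}{5}, the lower running product (C = 9/5) is a rising factorial.
Step ratio: r(k) = -1 * (k-\frac{7}{6}) (k+6) / [(k+\frac{49}{6}) (k+1)] - poly over poly, x = -1 from leading terms; C = \frac{9}{5} at k = 0.


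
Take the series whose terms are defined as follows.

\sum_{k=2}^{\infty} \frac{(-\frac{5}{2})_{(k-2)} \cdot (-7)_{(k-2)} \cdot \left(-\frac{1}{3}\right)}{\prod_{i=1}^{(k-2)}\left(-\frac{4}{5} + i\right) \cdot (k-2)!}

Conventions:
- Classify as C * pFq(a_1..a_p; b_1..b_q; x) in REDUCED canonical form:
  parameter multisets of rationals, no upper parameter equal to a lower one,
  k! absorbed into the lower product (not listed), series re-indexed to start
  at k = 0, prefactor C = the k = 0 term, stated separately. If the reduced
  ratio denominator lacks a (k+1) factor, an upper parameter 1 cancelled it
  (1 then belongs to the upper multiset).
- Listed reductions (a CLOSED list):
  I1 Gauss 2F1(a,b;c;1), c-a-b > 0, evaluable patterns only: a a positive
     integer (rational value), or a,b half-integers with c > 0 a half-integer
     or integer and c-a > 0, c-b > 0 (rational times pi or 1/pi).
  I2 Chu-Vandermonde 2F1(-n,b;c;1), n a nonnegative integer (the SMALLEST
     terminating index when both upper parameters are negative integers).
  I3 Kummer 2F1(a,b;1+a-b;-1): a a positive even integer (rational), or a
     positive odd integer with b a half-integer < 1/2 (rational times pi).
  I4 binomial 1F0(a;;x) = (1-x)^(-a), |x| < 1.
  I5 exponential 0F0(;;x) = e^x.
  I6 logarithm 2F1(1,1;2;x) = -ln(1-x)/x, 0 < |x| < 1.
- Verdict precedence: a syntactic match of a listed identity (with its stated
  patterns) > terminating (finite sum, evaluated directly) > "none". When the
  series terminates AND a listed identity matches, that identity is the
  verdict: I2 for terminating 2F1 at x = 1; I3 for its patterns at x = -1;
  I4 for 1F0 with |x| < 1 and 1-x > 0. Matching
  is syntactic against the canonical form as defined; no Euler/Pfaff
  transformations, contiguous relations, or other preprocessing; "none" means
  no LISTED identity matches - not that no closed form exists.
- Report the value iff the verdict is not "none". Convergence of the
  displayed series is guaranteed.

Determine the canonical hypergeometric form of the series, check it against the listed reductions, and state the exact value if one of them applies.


Prefactor -\frac{1}{3}, argument 1: 2F1 with upper {-7, -\frac{5}{2}} over lower {\frac{1}{5}}. Verdict at x = 1: the Chu-Vandermonde identity I2 matches (terminating 2F1 at x = 1 with n = 7, b = -5/2, c = \frac{1}{5}). Its exact value is -\frac{577787967}{3301376}.

First insight: t_0 being -\frac{1}{3}, the lower running product (prefactor -1/3) is a rising factorial.
Adjacent-term ratio: r(k) = 1 * (k-7) (k-\frac{5}{2}) / [(k+\frac{1}{5}) (k+1)] - rational in k. x = 1; t_0 = -\frac{1}{3}; negate the roots.


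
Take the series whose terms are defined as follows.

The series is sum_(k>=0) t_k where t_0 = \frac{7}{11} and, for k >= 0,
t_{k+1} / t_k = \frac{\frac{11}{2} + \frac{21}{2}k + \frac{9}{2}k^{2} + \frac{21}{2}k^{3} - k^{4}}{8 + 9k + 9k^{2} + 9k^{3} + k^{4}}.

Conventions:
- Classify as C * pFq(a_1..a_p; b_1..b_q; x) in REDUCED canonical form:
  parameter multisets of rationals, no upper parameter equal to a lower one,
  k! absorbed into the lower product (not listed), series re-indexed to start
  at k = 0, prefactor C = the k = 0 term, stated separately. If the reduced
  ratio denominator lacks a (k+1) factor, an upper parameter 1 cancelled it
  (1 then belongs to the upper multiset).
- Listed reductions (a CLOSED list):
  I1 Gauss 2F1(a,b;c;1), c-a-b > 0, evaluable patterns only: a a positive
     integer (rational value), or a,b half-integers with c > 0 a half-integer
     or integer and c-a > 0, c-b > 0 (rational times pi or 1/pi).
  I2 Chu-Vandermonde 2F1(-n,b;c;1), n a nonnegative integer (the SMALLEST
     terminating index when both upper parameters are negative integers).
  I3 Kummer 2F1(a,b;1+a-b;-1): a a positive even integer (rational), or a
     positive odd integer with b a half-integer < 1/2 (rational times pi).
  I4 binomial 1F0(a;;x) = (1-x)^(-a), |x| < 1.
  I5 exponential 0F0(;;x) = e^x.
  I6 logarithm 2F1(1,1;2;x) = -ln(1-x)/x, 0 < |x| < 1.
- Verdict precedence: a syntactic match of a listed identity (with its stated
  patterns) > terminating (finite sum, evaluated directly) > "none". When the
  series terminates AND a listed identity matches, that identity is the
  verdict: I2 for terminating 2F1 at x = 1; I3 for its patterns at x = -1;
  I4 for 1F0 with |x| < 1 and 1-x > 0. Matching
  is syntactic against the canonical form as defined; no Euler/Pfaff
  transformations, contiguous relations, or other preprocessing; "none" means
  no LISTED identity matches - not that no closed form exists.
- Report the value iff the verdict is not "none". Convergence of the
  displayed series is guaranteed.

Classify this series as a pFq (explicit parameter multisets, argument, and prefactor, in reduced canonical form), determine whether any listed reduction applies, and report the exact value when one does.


At argument -1: a 2F1 with upper {-11, \frac{1}{2}}, lower {8}, scaled by C = \frac{7}{11}. Verdict: terminating at k = 11: the factor (-11)_k kills every later term; summing the 12 survivors is exact. Exact value: \frac{7314558083}{3598712832}.

Key observation: x = -1 and the expanded ratio factors over Q; C = 7/11, roots give parameters.
Consecutive-term ratio: r(k) = -1 * (k-11) (k+\frac{1}{2}) / [(k+8) (k+1)] - rational in k. x = -1; t_0 = \frac{7}{11}; negate the roots.


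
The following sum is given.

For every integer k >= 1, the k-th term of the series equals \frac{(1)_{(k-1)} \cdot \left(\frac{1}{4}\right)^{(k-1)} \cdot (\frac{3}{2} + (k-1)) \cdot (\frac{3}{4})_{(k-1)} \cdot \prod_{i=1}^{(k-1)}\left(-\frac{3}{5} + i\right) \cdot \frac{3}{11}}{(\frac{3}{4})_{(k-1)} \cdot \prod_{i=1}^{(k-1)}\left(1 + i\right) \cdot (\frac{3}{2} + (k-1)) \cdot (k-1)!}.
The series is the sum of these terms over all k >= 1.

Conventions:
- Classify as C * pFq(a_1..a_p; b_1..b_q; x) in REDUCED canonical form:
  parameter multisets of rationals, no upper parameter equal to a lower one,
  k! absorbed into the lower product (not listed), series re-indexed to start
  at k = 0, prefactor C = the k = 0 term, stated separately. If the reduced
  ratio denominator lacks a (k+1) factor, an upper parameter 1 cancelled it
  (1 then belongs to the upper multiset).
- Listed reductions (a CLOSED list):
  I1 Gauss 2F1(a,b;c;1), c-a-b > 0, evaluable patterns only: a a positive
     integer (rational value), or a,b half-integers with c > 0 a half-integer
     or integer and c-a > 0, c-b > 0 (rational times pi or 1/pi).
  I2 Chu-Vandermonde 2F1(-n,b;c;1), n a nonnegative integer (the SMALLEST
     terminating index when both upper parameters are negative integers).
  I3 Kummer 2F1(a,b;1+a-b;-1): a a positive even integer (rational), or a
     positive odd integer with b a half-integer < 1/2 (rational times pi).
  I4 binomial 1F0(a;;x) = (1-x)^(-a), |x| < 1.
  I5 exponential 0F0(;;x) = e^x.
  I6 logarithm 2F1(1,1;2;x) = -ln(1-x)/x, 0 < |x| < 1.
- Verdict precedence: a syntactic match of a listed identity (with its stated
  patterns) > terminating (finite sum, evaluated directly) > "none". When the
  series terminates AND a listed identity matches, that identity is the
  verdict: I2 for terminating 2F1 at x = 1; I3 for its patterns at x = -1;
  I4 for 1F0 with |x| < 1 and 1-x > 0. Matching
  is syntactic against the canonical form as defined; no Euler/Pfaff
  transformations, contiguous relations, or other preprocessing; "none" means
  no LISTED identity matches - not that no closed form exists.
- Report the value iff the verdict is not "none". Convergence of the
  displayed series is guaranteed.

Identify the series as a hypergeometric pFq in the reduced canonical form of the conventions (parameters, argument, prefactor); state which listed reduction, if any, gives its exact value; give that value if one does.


This is \frac{3}{11} * 2F1(\frac{2}{5}, 1; 2; \frac{1}{4}) in reduced canonical form. Verdict: none - this 2F1 at x = \frac{1}{4} matches no listed pattern, and upper {\frac{2}{5}, 1} holds no stopper.

Structural cue: from the first term \frac{3}{11}: the parameter 3/4 appears in both the upper and lower lists and cancels (alongside the other common factor).
Ratio: r(k) = \frac{1}{4} * (k+\frac{2}{5}) (k+1) / [(k+2) (k+1)] - rational in k. x = \frac{1}{4}; t_0 = \frac{3}{11}; negate the roots.


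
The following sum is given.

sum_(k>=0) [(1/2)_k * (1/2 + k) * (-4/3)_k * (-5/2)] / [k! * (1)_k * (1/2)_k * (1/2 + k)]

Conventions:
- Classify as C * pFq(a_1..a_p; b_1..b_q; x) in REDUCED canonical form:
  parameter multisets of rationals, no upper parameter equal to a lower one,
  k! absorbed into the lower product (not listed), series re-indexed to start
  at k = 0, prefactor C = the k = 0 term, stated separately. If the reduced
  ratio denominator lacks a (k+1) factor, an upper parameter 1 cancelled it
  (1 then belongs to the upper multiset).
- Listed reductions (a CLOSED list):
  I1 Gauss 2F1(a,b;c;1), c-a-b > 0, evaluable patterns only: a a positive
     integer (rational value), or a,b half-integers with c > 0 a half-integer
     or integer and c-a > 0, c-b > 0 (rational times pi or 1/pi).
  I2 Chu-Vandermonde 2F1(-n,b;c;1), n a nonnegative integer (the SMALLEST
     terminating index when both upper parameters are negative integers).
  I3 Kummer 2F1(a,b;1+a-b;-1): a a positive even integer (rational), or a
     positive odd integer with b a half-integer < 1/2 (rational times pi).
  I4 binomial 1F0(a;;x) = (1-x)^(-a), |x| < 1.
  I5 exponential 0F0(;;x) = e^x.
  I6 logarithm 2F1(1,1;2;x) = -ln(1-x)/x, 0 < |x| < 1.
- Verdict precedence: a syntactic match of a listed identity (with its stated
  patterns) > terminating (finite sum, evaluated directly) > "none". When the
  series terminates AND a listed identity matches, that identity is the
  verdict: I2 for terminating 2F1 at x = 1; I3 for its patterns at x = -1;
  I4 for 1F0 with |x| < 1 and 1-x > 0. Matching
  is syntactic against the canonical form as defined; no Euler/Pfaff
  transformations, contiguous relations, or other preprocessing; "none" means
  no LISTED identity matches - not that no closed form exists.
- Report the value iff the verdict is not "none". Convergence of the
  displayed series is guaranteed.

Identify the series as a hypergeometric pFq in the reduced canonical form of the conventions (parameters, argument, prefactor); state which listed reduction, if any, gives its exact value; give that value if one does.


Classification (C = -5/2): 1F1 with upper {-4/3}, lower {1}, argument x = 1. Verdict: none. No listed pattern accepts 1F1(-4/3; 1; 1).

First insight: from the first term -5/2: k + 1/2 divides numerator and denominator alike; C = -5/2, x = 1 after cancelling.
Term ratio: r(k) = 1 * (k-4/3) / [(k+1) (k+1)] ; factor over Q: parameters, x = 1, and C = -5/2.


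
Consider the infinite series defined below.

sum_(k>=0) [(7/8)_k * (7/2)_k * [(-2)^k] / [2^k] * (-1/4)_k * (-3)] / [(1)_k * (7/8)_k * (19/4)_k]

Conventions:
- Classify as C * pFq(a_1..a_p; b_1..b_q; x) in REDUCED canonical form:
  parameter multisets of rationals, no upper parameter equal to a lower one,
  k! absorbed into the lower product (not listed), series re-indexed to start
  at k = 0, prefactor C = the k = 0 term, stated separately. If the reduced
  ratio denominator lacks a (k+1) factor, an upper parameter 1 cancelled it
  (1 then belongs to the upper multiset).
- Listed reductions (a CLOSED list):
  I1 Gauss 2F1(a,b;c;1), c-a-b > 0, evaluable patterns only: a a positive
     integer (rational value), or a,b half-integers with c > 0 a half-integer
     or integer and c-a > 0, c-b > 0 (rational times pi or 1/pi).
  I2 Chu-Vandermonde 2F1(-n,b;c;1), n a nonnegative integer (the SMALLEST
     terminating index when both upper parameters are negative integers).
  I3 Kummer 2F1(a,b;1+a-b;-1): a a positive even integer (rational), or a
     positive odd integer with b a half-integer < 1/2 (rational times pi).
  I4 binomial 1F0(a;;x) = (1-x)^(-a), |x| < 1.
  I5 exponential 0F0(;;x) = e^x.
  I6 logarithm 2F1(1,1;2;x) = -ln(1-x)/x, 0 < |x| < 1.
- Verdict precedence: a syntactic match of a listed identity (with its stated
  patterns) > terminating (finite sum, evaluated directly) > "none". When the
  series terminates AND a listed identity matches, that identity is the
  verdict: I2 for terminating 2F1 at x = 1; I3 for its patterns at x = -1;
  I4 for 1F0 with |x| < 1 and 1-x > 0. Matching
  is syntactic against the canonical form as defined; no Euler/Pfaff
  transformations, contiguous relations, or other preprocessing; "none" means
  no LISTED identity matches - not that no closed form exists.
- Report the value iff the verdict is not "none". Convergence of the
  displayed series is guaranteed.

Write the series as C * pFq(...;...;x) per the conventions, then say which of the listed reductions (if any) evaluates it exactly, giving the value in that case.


Canonical form: C = -3 times 2F1 with upper {-1/4, 7/2}, lower {19/4}, x = -1. Verdict: none - this 2F1 at x = -1 matches no listed pattern, and upper {-1/4, 7/2} holds no stopper.

Key observation: x = (-1) and the parameter 7/8 appears in both the upper and lower lists and cancels.
Adjacent-term ratio: r(k) = (-1) * (k-1/4) (k+7/2) / [(k+19/4) (k+1)] - rational; roots negated = parameters, x = (-1), C = -3.
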